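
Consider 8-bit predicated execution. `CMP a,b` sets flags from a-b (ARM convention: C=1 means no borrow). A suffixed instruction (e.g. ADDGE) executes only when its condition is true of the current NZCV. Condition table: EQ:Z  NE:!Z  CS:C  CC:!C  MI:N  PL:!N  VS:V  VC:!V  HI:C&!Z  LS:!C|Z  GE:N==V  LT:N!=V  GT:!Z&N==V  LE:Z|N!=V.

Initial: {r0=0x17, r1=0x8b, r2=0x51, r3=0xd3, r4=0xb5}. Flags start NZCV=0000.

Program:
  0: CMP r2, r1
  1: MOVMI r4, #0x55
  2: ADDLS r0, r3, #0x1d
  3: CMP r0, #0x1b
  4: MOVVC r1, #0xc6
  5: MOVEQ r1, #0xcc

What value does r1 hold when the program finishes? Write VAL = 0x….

VAL = 0xc6

0: ✓ CMP  NZCV=1001
1: ✓ MOVMI  r4←0x55
2: ✓ ADDLS  r0←0xf0
3: ✓ CMP  NZCV=1010
4: ✓ MOVVC  r1←0xc6
5: · MOVEQ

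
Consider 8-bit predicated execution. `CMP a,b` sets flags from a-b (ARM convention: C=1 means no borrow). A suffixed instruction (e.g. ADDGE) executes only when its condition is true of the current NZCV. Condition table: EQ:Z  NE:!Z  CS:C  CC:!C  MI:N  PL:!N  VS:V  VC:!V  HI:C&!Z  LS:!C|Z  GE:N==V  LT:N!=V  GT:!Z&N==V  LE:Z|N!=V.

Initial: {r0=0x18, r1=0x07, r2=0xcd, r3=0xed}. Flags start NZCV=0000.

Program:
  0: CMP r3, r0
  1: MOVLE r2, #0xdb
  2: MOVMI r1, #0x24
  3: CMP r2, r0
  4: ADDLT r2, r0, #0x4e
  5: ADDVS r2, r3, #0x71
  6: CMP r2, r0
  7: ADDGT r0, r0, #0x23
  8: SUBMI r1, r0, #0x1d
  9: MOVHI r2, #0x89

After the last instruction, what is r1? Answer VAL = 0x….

VAL = 0x24

[0] flags=1010 → (cmp)
[1] flags=1010 LE?T → r2=0xdb
[2] flags=1010 MI?T → r1=0x24
[3] flags=1010 → (cmp)
[4] flags=1010 LT?T → r2=0x66
[5] flags=1010 VS?F → skip
[6] flags=0010 → (cmp)
[7] flags=0010 GT?T → r0=0x3b
[8] flags=0010 MI?F → skip
[9] flags=0010 HI?T → r2=0x89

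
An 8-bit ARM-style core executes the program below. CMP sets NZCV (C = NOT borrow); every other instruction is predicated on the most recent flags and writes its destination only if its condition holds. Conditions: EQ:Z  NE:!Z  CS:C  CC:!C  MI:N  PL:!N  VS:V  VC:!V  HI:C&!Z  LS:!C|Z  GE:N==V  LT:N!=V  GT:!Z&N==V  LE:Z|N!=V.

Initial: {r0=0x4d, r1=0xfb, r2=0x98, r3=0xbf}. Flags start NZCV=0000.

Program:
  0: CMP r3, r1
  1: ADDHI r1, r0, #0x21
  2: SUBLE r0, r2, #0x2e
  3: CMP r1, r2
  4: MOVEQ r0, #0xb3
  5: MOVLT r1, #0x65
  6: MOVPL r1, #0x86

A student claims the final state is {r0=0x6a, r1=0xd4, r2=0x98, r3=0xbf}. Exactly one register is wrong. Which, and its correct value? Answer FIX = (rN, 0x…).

FIX = (r1, 0x86)

0: ✓ CMP  NZCV=1000
1: · ADDHI
2: ✓ SUBLE  r0←0x6a
3: ✓ CMP  NZCV=0010
4: · MOVEQ
5: · MOVLT
6: ✓ MOVPL  r1←0x86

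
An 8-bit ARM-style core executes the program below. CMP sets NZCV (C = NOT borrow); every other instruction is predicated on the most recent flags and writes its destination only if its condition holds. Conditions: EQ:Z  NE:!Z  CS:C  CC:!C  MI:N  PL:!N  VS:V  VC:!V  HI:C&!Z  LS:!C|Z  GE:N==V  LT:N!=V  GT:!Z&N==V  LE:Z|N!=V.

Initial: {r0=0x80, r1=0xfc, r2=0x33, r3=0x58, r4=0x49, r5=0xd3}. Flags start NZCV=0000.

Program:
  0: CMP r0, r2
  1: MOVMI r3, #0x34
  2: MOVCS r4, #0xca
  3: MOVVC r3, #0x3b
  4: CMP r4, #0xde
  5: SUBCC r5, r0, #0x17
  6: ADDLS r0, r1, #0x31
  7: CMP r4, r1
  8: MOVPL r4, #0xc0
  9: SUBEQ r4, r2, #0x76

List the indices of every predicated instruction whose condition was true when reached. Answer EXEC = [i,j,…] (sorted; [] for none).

[0] flags=0011 → (cmp)
[1] flags=0011 MI?F → skip
[2] flags=0011 CS?T → r4=0xca
[3] flags=0011 VC?F → skip
[4] flags=1000 → (cmp)
[5] flags=1000 CC?T → r5=0x69
[6] flags=1000 LS?T → r0=0x2d
[7] flags=1000 → (cmp)
[8] flags=1000 PL?F → skip
[9] flags=1000 EQ?F → skip

EXEC = [2,5,6]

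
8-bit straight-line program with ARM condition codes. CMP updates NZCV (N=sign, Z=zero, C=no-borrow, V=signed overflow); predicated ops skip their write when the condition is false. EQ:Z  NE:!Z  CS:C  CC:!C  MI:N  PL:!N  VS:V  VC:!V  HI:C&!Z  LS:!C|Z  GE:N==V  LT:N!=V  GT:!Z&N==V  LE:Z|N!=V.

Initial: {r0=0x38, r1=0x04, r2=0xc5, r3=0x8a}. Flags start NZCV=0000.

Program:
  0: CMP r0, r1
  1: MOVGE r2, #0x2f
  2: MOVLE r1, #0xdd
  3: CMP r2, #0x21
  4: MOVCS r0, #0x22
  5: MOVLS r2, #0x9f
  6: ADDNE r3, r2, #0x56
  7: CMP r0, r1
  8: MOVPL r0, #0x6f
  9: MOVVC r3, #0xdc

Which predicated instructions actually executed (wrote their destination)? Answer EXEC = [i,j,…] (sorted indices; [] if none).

EXEC = [1,4,6,8,9]

0: ✓ CMP  NZCV=0010
1: ✓ MOVGE  r2←0x2f
2: · MOVLE
3: ✓ CMP  NZCV=0010
4: ✓ MOVCS  r0←0x22
5: · MOVLS
6: ✓ ADDNE  r3←0x85
7: ✓ CMP  NZCV=0010
8: ✓ MOVPL  r0←0x6f
9: ✓ MOVVC  r3←0xdc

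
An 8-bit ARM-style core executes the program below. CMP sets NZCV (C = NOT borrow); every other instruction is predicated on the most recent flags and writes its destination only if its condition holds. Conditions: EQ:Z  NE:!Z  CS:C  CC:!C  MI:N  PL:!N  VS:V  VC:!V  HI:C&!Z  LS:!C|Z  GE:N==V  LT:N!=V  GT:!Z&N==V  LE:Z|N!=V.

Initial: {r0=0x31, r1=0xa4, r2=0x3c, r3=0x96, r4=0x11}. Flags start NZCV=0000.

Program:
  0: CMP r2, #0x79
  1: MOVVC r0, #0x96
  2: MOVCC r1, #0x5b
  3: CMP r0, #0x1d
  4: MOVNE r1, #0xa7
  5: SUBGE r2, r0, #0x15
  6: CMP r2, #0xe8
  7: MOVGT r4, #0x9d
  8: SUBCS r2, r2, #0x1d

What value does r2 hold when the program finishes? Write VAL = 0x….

VAL = 0x3c

[0] flags=1000 → (cmp)
[1] flags=1000 VC?T → r0=0x96
[2] flags=1000 CC?T → r1=0x5b
[3] flags=0011 → (cmp)
[4] flags=0011 NE?T → r1=0xa7
[5] flags=0011 GE?F → skip
[6] flags=0000 → (cmp)
[7] flags=0000 GT?T → r4=0x9d
[8] flags=0000 CS?F → skip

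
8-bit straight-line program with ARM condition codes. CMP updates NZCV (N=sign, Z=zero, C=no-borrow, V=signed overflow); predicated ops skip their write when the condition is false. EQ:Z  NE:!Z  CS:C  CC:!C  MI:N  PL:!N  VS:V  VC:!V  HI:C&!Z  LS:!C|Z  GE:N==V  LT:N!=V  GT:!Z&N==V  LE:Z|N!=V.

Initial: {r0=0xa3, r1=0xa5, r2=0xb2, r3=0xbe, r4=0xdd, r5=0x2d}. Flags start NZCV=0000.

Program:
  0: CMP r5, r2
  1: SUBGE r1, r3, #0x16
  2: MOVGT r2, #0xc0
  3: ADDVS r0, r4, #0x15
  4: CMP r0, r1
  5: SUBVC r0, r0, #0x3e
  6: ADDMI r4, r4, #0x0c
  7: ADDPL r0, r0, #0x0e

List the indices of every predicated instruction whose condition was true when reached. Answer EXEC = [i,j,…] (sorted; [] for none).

[0] flags=0000 → (cmp)
[1] flags=0000 GE?T → r1=0xa8
[2] flags=0000 GT?T → r2=0xc0
[3] flags=0000 VS?F → skip
[4] flags=1000 → (cmp)
[5] flags=1000 VC?T → r0=0x65
[6] flags=1000 MI?T → r4=0xe9
[7] flags=1000 PL?F → skip

EXEC = [1,2,5,6]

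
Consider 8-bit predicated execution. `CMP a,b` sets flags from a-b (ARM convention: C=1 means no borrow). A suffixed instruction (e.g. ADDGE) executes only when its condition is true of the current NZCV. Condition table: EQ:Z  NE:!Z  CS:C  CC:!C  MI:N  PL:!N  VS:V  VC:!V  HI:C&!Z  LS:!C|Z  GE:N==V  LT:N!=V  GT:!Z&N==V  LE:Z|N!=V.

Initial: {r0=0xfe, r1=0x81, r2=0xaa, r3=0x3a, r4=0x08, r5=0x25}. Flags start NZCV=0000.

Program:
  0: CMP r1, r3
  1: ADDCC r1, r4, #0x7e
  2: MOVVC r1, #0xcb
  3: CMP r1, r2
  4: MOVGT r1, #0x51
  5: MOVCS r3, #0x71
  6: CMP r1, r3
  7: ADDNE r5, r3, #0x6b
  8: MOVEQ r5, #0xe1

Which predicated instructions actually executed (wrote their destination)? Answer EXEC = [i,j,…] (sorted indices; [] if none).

[0] flags=0011 → (cmp)
[1] flags=0011 CC?F → skip
[2] flags=0011 VC?F → skip
[3] flags=1000 → (cmp)
[4] flags=1000 GT?F → skip
[5] flags=1000 CS?F → skip
[6] flags=0011 → (cmp)
[7] flags=0011 NE?T → r5=0xa5
[8] flags=0011 EQ?F → skip

EXEC = [7]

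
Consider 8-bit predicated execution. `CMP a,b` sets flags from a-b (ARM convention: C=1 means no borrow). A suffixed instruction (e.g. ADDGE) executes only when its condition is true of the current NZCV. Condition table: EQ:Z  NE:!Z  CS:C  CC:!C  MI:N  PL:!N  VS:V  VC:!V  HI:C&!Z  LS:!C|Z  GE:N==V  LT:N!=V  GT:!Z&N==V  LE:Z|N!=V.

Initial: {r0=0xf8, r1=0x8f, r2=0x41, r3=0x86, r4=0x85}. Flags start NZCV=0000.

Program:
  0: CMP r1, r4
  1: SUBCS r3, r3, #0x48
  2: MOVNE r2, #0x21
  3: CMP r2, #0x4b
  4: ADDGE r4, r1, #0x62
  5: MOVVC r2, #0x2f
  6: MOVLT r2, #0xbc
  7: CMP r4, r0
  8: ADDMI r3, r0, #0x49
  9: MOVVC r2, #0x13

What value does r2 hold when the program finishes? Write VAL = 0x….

VAL = 0x13

[0] flags=0010 → (cmp)
[1] flags=0010 CS?T → r3=0x3e
[2] flags=0010 NE?T → r2=0x21
[3] flags=1000 → (cmp)
[4] flags=1000 GE?F → skip
[5] flags=1000 VC?T → r2=0x2f
[6] flags=1000 LT?T → r2=0xbc
[7] flags=1000 → (cmp)
[8] flags=1000 MI?T → r3=0x41
[9] flags=1000 VC?T → r2=0x13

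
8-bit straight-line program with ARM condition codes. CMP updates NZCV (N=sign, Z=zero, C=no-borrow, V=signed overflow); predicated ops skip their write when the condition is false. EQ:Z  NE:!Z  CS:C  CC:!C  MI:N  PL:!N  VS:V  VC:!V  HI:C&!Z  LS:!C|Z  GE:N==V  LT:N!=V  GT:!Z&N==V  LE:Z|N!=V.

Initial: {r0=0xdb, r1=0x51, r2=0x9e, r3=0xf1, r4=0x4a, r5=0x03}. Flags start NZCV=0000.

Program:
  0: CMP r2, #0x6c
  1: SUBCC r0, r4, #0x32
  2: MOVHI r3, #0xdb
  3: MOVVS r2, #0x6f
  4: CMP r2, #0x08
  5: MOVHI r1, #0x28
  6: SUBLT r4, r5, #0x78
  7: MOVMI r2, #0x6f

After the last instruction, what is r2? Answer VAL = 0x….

VAL = 0x6f

[0] flags=0011 → (cmp)
[1] flags=0011 CC?F → skip
[2] flags=0011 HI?T → r3=0xdb
[3] flags=0011 VS?T → r2=0x6f
[4] flags=0010 → (cmp)
[5] flags=0010 HI?T → r1=0x28
[6] flags=0010 LT?F → skip
[7] flags=0010 MI?F → skip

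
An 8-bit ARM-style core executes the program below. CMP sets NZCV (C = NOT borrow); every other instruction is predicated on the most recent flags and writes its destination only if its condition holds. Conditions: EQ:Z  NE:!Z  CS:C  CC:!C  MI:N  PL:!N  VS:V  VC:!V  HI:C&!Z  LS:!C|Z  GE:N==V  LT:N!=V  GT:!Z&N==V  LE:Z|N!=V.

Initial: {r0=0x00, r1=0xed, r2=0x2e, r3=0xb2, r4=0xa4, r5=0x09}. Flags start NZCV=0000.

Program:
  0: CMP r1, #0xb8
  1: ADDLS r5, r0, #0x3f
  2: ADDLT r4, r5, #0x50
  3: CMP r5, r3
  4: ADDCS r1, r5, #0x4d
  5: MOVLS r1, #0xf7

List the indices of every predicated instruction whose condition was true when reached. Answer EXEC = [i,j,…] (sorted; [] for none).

EXEC = [5]

0: ✓ CMP  NZCV=0010
1: · ADDLS
2: · ADDLT
3: ✓ CMP  NZCV=0000
4: · ADDCS
5: ✓ MOVLS  r1←0xf7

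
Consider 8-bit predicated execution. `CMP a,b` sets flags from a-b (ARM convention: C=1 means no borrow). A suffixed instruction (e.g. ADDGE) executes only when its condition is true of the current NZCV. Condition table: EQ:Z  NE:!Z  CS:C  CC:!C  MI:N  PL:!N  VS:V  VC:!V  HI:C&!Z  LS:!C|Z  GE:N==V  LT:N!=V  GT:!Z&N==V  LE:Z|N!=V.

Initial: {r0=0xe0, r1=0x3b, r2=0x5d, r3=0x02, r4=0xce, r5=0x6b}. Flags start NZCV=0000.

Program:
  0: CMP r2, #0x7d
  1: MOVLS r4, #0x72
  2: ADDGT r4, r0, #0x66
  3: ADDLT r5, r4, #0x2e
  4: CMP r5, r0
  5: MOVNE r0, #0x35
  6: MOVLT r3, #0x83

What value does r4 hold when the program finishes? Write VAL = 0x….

VAL = 0x72

0: ✓ CMP  NZCV=1000
1: ✓ MOVLS  r4←0x72
2: · ADDGT
3: ✓ ADDLT  r5←0xa0
4: ✓ CMP  NZCV=1000
5: ✓ MOVNE  r0←0x35
6: ✓ MOVLT  r3←0x83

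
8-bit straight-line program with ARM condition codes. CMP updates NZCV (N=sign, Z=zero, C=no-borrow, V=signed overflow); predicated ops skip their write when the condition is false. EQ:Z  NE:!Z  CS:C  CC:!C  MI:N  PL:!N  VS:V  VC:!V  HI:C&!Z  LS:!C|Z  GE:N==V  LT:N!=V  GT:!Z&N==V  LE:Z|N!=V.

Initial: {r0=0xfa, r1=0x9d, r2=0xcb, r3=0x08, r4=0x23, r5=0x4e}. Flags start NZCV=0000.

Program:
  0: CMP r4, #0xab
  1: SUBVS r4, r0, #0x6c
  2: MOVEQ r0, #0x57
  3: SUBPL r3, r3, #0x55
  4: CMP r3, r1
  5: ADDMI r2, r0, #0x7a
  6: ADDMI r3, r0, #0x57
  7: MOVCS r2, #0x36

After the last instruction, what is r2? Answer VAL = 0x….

VAL = 0x36

[0] flags=0000 → (cmp)
[1] flags=0000 VS?F → skip
[2] flags=0000 EQ?F → skip
[3] flags=0000 PL?T → r3=0xb3
[4] flags=0010 → (cmp)
[5] flags=0010 MI?F → skip
[6] flags=0010 MI?F → skip
[7] flags=0010 CS?T → r2=0x36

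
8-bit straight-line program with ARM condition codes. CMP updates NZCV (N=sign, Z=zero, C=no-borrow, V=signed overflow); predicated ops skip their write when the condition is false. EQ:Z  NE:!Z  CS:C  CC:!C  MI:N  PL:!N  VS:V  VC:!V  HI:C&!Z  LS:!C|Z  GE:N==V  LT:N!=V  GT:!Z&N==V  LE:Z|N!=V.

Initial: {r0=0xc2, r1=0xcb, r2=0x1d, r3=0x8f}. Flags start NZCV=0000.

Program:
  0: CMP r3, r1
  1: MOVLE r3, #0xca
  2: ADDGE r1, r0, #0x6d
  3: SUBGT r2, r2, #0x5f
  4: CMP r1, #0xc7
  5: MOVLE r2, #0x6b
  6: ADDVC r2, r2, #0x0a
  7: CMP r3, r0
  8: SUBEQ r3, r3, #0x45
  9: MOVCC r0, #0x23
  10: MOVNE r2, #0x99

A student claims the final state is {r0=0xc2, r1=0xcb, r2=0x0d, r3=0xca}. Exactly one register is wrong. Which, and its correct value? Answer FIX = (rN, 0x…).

FIX = (r2, 0x99)

0: ✓ CMP  NZCV=1000
1: ✓ MOVLE  r3←0xca
2: · ADDGE
3: · SUBGT
4: ✓ CMP  NZCV=0010
5: · MOVLE
6: ✓ ADDVC  r2←0x27
7: ✓ CMP  NZCV=0010
8: · SUBEQ
9: · MOVCC
10: ✓ MOVNE  r2←0x99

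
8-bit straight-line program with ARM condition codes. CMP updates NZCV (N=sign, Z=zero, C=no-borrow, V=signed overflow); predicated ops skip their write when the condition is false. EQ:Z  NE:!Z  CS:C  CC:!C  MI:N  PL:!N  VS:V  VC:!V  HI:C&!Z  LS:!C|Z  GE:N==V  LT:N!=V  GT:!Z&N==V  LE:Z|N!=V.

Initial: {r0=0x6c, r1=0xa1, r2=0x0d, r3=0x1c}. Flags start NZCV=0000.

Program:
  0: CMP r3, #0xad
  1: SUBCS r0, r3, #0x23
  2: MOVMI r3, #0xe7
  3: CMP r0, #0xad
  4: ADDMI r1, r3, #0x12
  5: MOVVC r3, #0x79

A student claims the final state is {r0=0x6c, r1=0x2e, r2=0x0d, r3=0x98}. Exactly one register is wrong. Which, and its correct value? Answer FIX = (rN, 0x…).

[0] flags=0000 → (cmp)
[1] flags=0000 CS?F → skip
[2] flags=0000 MI?F → skip
[3] flags=1001 → (cmp)
[4] flags=1001 MI?T → r1=0x2e
[5] flags=1001 VC?F → skip

FIX = (r3, 0x1c)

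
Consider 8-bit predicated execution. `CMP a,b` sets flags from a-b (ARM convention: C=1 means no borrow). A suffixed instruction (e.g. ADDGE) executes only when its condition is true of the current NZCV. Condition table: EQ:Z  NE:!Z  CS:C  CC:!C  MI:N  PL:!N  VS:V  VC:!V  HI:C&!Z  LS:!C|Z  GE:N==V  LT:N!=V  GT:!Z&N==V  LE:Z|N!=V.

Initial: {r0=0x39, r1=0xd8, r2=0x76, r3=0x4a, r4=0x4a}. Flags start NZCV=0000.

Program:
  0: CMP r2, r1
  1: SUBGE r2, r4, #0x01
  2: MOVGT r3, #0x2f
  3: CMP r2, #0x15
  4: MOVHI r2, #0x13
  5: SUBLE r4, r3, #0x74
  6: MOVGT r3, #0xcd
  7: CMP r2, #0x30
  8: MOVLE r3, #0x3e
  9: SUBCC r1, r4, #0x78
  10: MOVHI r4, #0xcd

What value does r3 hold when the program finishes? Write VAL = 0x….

VAL = 0x3e

0: ✓ CMP  NZCV=1001
1: ✓ SUBGE  r2←0x49
2: ✓ MOVGT  r3←0x2f
3: ✓ CMP  NZCV=0010
4: ✓ MOVHI  r2←0x13
5: · SUBLE
6: ✓ MOVGT  r3←0xcd
7: ✓ CMP  NZCV=1000
8: ✓ MOVLE  r3←0x3e
9: ✓ SUBCC  r1←0xd2
10: · MOVHI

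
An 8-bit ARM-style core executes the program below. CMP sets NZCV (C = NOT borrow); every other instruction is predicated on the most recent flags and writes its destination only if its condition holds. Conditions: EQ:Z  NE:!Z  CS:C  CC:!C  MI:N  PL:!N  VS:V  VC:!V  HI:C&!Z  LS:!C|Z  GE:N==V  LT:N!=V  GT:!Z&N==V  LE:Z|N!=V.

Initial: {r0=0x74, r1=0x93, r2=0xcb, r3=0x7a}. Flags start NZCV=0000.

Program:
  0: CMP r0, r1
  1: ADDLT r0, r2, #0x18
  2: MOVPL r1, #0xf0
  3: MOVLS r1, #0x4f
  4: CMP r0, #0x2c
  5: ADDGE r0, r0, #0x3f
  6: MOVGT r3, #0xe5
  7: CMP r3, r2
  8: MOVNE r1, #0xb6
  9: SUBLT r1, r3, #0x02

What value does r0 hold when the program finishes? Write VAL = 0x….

[0] flags=1001 → (cmp)
[1] flags=1001 LT?F → skip
[2] flags=1001 PL?F → skip
[3] flags=1001 LS?T → r1=0x4f
[4] flags=0010 → (cmp)
[5] flags=0010 GE?T → r0=0xb3
[6] flags=0010 GT?T → r3=0xe5
[7] flags=0010 → (cmp)
[8] flags=0010 NE?T → r1=0xb6
[9] flags=0010 LT?F → skip

VAL = 0xb3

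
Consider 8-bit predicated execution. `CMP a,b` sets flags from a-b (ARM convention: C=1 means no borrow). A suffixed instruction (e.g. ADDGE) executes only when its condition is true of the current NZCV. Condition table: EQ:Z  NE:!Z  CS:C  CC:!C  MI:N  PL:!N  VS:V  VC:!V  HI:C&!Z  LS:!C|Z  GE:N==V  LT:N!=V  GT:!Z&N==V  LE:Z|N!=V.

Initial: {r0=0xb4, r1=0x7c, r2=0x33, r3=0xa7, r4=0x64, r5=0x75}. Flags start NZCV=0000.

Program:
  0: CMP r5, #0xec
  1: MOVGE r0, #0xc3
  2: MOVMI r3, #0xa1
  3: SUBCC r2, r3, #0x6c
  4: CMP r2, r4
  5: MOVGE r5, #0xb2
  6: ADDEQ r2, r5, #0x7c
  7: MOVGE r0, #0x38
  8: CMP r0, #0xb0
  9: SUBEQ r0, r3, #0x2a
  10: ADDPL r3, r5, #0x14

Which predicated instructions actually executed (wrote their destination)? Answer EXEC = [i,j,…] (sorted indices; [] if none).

EXEC = [1,2,3,10]

0: ✓ CMP  NZCV=1001
1: ✓ MOVGE  r0←0xc3
2: ✓ MOVMI  r3←0xa1
3: ✓ SUBCC  r2←0x35
4: ✓ CMP  NZCV=1000
5: · MOVGE
6: · ADDEQ
7: · MOVGE
8: ✓ CMP  NZCV=0010
9: · SUBEQ
10: ✓ ADDPL  r3←0x89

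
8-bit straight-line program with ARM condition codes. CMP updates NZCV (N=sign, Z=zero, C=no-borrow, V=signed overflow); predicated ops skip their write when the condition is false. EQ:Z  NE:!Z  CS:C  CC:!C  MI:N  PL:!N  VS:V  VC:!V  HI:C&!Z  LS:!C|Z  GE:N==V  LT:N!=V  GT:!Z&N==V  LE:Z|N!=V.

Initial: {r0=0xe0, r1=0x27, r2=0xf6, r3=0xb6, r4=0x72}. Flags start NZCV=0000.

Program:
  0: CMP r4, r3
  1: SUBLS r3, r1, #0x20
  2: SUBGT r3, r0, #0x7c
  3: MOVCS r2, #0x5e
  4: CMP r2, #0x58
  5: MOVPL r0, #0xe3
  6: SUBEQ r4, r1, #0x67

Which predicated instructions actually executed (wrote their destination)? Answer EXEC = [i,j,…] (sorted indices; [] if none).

EXEC = [1,2]

[0] flags=1001 → (cmp)
[1] flags=1001 LS?T → r3=0x07
[2] flags=1001 GT?T → r3=0x64
[3] flags=1001 CS?F → skip
[4] flags=1010 → (cmp)
[5] flags=1010 PL?F → skip
[6] flags=1010 EQ?F → skip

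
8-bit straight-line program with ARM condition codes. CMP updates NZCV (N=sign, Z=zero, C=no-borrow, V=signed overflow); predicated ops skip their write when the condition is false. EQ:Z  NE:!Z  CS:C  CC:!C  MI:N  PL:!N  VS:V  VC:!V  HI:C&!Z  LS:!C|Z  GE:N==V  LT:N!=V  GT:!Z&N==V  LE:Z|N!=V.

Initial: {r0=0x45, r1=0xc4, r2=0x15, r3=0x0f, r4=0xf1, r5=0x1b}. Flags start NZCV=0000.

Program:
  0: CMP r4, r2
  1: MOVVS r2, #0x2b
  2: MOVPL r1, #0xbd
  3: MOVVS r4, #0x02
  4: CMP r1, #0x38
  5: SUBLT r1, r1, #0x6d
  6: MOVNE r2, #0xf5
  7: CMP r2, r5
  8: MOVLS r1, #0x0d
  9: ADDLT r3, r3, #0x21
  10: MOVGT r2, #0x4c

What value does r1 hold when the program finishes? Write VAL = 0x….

VAL = 0x57

[0] flags=1010 → (cmp)
[1] flags=1010 VS?F → skip
[2] flags=1010 PL?F → skip
[3] flags=1010 VS?F → skip
[4] flags=1010 → (cmp)
[5] flags=1010 LT?T → r1=0x57
[6] flags=1010 NE?T → r2=0xf5
[7] flags=1010 → (cmp)
[8] flags=1010 LS?F → skip
[9] flags=1010 LT?T → r3=0x30
[10] flags=1010 GT?F → skip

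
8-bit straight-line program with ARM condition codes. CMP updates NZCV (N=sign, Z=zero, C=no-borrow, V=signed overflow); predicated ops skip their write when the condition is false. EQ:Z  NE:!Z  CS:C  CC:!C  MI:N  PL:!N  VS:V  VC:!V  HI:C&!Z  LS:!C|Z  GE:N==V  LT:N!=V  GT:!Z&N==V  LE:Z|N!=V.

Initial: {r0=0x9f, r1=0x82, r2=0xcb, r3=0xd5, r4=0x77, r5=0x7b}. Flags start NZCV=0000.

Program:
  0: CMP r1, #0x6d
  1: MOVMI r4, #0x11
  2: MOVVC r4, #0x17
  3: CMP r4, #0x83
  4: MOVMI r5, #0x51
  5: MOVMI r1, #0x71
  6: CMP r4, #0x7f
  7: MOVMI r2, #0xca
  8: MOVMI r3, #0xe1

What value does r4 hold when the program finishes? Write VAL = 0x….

VAL = 0x77

[0] flags=0011 → (cmp)
[1] flags=0011 MI?F → skip
[2] flags=0011 VC?F → skip
[3] flags=1001 → (cmp)
[4] flags=1001 MI?T → r5=0x51
[5] flags=1001 MI?T → r1=0x71
[6] flags=1000 → (cmp)
[7] flags=1000 MI?T → r2=0xca
[8] flags=1000 MI?T → r3=0xe1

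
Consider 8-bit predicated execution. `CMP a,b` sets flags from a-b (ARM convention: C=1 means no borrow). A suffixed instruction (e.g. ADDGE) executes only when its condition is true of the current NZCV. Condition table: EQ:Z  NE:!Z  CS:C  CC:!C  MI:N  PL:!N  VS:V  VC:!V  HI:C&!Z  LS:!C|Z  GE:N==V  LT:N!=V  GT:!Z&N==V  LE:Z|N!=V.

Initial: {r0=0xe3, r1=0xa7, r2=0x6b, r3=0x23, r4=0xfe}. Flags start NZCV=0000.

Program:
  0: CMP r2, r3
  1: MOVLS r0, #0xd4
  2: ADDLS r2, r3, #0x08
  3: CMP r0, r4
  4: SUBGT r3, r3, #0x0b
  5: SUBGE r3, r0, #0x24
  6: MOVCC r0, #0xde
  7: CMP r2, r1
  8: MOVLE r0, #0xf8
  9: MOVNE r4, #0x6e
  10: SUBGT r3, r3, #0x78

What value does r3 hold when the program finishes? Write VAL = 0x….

0: ✓ CMP  NZCV=0010
1: · MOVLS
2: · ADDLS
3: ✓ CMP  NZCV=1000
4: · SUBGT
5: · SUBGE
6: ✓ MOVCC  r0←0xde
7: ✓ CMP  NZCV=1001
8: · MOVLE
9: ✓ MOVNE  r4←0x6e
10: ✓ SUBGT  r3←0xab

VAL = 0xab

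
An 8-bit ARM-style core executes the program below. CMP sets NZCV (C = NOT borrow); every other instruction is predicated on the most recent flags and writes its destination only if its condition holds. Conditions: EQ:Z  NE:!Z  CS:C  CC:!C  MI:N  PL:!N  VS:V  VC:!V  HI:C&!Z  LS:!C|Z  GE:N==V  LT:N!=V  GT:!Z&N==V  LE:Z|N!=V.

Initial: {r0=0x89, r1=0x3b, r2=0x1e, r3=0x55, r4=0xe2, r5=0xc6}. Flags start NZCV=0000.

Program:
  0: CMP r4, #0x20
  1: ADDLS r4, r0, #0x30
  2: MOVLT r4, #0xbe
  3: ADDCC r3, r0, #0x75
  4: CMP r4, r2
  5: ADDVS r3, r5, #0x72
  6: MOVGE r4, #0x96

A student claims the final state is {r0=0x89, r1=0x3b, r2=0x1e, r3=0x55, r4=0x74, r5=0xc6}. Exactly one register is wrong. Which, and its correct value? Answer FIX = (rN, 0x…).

0: ✓ CMP  NZCV=1010
1: · ADDLS
2: ✓ MOVLT  r4←0xbe
3: · ADDCC
4: ✓ CMP  NZCV=1010
5: · ADDVS
6: · MOVGE

FIX = (r4, 0xbe)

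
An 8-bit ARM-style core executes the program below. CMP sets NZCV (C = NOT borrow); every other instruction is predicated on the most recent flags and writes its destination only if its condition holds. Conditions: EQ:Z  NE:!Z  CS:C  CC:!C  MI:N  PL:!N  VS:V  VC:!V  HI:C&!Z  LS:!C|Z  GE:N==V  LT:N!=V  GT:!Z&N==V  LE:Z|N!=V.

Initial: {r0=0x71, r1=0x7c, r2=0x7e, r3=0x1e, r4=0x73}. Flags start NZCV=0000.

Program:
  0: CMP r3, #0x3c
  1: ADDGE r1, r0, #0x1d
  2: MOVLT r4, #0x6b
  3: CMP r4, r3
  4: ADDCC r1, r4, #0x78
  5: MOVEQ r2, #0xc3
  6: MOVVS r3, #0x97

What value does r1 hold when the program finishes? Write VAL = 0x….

[0] flags=1000 → (cmp)
[1] flags=1000 GE?F → skip
[2] flags=1000 LT?T → r4=0x6b
[3] flags=0010 → (cmp)
[4] flags=0010 CC?F → skip
[5] flags=0010 EQ?F → skip
[6] flags=0010 VS?F → skip

VAL = 0x7c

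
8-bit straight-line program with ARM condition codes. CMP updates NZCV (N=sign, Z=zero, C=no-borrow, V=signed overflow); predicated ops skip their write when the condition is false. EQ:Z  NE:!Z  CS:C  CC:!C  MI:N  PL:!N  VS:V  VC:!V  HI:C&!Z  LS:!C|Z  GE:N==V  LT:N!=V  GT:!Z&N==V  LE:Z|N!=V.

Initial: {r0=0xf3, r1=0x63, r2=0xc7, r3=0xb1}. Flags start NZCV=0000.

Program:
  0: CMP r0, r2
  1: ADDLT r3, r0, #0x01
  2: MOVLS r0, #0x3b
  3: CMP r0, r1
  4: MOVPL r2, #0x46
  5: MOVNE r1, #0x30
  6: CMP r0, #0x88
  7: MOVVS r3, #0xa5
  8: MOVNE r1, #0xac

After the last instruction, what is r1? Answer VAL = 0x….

VAL = 0xac

[0] flags=0010 → (cmp)
[1] flags=0010 LT?F → skip
[2] flags=0010 LS?F → skip
[3] flags=1010 → (cmp)
[4] flags=1010 PL?F → skip
[5] flags=1010 NE?T → r1=0x30
[6] flags=0010 → (cmp)
[7] flags=0010 VS?F → skip
[8] flags=0010 NE?T → r1=0xac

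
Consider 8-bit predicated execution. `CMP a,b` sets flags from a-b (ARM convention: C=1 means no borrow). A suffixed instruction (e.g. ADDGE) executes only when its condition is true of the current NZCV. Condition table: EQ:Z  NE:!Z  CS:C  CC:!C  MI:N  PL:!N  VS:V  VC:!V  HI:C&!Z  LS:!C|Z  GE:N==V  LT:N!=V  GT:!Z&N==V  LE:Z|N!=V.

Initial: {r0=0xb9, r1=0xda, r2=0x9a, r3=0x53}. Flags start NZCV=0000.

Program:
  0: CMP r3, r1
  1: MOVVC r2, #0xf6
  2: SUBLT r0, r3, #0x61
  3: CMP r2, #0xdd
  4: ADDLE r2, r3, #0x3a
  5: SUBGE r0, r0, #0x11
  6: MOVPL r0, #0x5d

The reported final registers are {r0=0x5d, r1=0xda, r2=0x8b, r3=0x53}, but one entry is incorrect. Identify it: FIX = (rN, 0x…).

FIX = (r2, 0xf6)

0: ✓ CMP  NZCV=0000
1: ✓ MOVVC  r2←0xf6
2: · SUBLT
3: ✓ CMP  NZCV=0010
4: · ADDLE
5: ✓ SUBGE  r0←0xa8
6: ✓ MOVPL  r0←0x5d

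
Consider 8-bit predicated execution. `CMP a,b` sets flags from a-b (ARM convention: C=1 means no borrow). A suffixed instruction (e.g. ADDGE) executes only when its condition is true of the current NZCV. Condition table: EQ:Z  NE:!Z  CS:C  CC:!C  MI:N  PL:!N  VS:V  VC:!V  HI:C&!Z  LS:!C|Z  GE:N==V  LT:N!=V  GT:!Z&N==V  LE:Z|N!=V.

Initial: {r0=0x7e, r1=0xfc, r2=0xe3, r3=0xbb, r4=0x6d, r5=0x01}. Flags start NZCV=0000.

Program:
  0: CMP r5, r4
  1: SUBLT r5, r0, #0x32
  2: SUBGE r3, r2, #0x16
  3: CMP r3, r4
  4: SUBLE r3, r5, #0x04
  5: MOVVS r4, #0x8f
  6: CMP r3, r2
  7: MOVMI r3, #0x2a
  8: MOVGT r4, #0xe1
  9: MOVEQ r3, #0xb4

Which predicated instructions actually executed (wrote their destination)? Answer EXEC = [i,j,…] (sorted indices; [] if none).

[0] flags=1000 → (cmp)
[1] flags=1000 LT?T → r5=0x4c
[2] flags=1000 GE?F → skip
[3] flags=0011 → (cmp)
[4] flags=0011 LE?T → r3=0x48
[5] flags=0011 VS?T → r4=0x8f
[6] flags=0000 → (cmp)
[7] flags=0000 MI?F → skip
[8] flags=0000 GT?T → r4=0xe1
[9] flags=0000 EQ?F → skip

EXEC = [1,4,5,8]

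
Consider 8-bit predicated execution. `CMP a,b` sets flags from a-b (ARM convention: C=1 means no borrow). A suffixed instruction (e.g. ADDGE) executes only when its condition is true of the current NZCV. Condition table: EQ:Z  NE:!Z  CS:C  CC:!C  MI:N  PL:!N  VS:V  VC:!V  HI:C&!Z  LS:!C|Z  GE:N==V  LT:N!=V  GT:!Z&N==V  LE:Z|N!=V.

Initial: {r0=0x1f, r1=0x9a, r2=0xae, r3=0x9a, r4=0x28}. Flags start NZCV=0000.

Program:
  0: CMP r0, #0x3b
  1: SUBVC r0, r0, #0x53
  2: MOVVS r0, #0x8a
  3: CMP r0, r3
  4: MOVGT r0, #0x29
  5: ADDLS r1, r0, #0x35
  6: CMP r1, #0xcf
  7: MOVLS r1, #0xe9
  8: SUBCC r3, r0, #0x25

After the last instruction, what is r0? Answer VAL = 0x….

VAL = 0x29

0: ✓ CMP  NZCV=1000
1: ✓ SUBVC  r0←0xcc
2: · MOVVS
3: ✓ CMP  NZCV=0010
4: ✓ MOVGT  r0←0x29
5: · ADDLS
6: ✓ CMP  NZCV=1000
7: ✓ MOVLS  r1←0xe9
8: ✓ SUBCC  r3←0x04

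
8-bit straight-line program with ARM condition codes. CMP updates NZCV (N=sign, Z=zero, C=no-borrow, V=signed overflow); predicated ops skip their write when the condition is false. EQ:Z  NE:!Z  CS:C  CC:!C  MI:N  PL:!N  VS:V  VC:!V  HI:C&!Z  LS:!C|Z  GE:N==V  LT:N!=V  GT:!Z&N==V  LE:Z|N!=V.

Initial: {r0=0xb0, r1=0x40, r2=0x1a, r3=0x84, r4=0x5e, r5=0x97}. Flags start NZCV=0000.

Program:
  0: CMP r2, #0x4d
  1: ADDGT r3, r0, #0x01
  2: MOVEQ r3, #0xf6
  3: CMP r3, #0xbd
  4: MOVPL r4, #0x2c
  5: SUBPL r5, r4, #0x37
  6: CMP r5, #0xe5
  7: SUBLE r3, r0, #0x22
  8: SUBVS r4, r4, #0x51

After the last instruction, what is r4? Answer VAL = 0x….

[0] flags=1000 → (cmp)
[1] flags=1000 GT?F → skip
[2] flags=1000 EQ?F → skip
[3] flags=1000 → (cmp)
[4] flags=1000 PL?F → skip
[5] flags=1000 PL?F → skip
[6] flags=1000 → (cmp)
[7] flags=1000 LE?T → r3=0x8e
[8] flags=1000 VS?F → skip

VAL = 0x5e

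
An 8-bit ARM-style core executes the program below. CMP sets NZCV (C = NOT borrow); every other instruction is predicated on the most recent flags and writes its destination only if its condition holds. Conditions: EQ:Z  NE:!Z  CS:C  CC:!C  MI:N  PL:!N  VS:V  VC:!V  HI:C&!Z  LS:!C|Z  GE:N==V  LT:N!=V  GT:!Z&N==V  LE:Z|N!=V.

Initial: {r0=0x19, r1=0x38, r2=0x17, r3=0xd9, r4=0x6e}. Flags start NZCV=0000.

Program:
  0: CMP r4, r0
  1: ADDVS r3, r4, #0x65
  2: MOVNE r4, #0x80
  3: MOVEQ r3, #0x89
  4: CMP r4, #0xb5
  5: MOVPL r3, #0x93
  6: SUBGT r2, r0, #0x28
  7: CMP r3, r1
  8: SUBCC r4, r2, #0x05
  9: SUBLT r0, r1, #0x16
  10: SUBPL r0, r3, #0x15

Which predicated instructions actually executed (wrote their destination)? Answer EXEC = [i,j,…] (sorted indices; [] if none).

[0] flags=0010 → (cmp)
[1] flags=0010 VS?F → skip
[2] flags=0010 NE?T → r4=0x80
[3] flags=0010 EQ?F → skip
[4] flags=1000 → (cmp)
[5] flags=1000 PL?F → skip
[6] flags=1000 GT?F → skip
[7] flags=1010 → (cmp)
[8] flags=1010 CC?F → skip
[9] flags=1010 LT?T → r0=0x22
[10] flags=1010 PL?F → skip

EXEC = [2,9]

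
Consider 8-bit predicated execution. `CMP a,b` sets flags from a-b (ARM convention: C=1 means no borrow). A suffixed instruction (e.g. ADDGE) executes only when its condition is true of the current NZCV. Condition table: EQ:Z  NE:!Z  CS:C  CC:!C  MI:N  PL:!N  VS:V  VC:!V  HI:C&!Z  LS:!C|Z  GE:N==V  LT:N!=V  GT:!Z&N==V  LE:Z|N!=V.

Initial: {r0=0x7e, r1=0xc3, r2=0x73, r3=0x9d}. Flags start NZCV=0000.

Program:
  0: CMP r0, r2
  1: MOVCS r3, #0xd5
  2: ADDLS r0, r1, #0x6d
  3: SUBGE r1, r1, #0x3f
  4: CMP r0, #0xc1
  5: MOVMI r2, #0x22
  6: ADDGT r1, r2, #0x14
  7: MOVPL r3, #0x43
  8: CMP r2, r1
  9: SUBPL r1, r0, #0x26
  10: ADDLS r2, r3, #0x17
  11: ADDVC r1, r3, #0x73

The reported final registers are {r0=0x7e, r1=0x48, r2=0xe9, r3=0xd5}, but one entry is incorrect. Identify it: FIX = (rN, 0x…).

FIX = (r2, 0xec)

[0] flags=0010 → (cmp)
[1] flags=0010 CS?T → r3=0xd5
[2] flags=0010 LS?F → skip
[3] flags=0010 GE?T → r1=0x84
[4] flags=1001 → (cmp)
[5] flags=1001 MI?T → r2=0x22
[6] flags=1001 GT?T → r1=0x36
[7] flags=1001 PL?F → skip
[8] flags=1000 → (cmp)
[9] flags=1000 PL?F → skip
[10] flags=1000 LS?T → r2=0xec
[11] flags=1000 VC?T → r1=0x48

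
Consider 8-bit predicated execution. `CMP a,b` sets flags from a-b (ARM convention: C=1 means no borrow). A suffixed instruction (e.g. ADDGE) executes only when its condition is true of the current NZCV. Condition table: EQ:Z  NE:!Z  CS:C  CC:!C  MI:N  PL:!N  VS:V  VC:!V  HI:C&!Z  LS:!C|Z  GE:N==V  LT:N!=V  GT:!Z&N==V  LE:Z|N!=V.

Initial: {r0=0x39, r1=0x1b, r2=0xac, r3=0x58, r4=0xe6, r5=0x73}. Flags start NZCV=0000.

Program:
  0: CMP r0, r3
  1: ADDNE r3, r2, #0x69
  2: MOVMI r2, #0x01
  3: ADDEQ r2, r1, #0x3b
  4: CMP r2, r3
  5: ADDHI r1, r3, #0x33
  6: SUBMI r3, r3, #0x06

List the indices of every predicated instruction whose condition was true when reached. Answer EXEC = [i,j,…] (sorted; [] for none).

[0] flags=1000 → (cmp)
[1] flags=1000 NE?T → r3=0x15
[2] flags=1000 MI?T → r2=0x01
[3] flags=1000 EQ?F → skip
[4] flags=1000 → (cmp)
[5] flags=1000 HI?F → skip
[6] flags=1000 MI?T → r3=0x0f

EXEC = [1,2,6]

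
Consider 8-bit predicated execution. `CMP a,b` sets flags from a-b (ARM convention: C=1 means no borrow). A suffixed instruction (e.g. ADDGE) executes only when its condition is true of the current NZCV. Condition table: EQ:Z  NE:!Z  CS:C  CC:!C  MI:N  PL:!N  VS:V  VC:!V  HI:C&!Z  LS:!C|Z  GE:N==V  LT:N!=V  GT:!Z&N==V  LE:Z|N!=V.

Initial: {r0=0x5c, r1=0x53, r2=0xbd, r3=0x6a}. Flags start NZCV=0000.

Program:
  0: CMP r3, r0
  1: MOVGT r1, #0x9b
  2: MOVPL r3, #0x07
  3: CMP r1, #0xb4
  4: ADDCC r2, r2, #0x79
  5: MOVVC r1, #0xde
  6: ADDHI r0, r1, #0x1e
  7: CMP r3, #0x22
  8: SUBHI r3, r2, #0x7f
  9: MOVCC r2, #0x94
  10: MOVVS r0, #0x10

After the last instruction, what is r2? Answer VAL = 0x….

VAL = 0x94

0: ✓ CMP  NZCV=0010
1: ✓ MOVGT  r1←0x9b
2: ✓ MOVPL  r3←0x07
3: ✓ CMP  NZCV=1000
4: ✓ ADDCC  r2←0x36
5: ✓ MOVVC  r1←0xde
6: · ADDHI
7: ✓ CMP  NZCV=1000
8: · SUBHI
9: ✓ MOVCC  r2←0x94
10: · MOVVS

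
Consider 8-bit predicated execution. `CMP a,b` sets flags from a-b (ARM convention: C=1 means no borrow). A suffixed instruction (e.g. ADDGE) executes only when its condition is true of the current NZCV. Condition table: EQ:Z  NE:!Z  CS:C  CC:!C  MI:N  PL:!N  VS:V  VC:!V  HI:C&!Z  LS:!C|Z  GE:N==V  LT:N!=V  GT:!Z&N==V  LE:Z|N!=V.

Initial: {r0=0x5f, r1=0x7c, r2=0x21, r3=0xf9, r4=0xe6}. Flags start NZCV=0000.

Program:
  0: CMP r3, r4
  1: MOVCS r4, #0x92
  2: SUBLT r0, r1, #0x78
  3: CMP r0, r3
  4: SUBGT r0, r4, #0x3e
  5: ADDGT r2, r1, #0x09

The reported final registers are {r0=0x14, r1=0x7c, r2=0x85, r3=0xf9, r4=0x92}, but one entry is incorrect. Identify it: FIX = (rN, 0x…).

FIX = (r0, 0x54)

0: ✓ CMP  NZCV=0010
1: ✓ MOVCS  r4←0x92
2: · SUBLT
3: ✓ CMP  NZCV=0000
4: ✓ SUBGT  r0←0x54
5: ✓ ADDGT  r2←0x85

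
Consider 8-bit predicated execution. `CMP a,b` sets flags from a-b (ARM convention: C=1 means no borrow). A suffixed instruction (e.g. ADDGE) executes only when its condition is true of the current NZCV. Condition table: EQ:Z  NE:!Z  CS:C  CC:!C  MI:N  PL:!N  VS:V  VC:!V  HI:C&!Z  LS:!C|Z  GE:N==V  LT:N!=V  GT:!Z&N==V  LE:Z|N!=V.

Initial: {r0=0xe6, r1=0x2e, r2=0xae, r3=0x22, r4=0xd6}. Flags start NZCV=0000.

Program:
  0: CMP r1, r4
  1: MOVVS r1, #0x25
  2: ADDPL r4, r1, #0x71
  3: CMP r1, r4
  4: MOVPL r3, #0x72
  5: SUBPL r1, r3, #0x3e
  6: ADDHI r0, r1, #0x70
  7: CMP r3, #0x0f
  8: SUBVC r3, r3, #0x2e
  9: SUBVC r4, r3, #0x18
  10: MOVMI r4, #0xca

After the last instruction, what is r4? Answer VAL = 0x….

[0] flags=0000 → (cmp)
[1] flags=0000 VS?F → skip
[2] flags=0000 PL?T → r4=0x9f
[3] flags=1001 → (cmp)
[4] flags=1001 PL?F → skip
[5] flags=1001 PL?F → skip
[6] flags=1001 HI?F → skip
[7] flags=0010 → (cmp)
[8] flags=0010 VC?T → r3=0xf4
[9] flags=0010 VC?T → r4=0xdc
[10] flags=0010 MI?F → skip

VAL = 0xdc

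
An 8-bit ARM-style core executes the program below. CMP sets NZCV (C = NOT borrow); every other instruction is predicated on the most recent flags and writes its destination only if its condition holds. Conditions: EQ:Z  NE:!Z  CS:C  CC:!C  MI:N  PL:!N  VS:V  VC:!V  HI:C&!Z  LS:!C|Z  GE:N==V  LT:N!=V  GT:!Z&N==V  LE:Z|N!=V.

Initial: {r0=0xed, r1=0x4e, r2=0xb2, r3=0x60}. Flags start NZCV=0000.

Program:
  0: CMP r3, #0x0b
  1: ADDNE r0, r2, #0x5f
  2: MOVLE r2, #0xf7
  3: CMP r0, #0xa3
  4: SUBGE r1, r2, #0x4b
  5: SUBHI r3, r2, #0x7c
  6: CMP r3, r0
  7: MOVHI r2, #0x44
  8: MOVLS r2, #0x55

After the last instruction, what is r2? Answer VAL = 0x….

VAL = 0x44

[0] flags=0010 → (cmp)
[1] flags=0010 NE?T → r0=0x11
[2] flags=0010 LE?F → skip
[3] flags=0000 → (cmp)
[4] flags=0000 GE?T → r1=0x67
[5] flags=0000 HI?F → skip
[6] flags=0010 → (cmp)
[7] flags=0010 HI?T → r2=0x44
[8] flags=0010 LS?F → skip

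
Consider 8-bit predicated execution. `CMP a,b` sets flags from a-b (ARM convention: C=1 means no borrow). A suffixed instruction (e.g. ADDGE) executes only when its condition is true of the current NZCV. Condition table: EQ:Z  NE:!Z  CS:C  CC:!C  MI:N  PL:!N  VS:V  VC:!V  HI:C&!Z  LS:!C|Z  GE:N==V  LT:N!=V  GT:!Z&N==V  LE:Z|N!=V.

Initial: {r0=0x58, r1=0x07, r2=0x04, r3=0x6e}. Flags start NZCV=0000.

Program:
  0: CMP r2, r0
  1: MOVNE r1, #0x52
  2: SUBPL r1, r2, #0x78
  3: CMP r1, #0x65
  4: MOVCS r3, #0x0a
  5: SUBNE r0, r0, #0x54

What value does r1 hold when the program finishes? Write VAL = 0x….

[0] flags=1000 → (cmp)
[1] flags=1000 NE?T → r1=0x52
[2] flags=1000 PL?F → skip
[3] flags=1000 → (cmp)
[4] flags=1000 CS?F → skip
[5] flags=1000 NE?T → r0=0x04

VAL = 0x52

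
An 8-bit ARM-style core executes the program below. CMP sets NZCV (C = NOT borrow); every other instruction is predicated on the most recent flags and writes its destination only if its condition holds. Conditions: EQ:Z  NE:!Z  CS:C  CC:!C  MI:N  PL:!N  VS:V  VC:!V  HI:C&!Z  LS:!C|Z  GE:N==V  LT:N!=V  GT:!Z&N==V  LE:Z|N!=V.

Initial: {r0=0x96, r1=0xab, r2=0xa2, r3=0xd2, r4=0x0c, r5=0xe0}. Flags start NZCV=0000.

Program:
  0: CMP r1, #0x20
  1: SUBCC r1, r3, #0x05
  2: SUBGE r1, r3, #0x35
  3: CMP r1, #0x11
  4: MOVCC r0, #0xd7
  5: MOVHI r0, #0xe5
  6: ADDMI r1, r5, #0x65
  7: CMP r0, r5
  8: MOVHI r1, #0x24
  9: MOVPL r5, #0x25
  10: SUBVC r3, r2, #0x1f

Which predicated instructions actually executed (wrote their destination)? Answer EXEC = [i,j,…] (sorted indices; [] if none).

EXEC = [5,6,8,9,10]

[0] flags=1010 → (cmp)
[1] flags=1010 CC?F → skip
[2] flags=1010 GE?F → skip
[3] flags=1010 → (cmp)
[4] flags=1010 CC?F → skip
[5] flags=1010 HI?T → r0=0xe5
[6] flags=1010 MI?T → r1=0x45
[7] flags=0010 → (cmp)
[8] flags=0010 HI?T → r1=0x24
[9] flags=0010 PL?T → r5=0x25
[10] flags=0010 VC?T → r3=0x83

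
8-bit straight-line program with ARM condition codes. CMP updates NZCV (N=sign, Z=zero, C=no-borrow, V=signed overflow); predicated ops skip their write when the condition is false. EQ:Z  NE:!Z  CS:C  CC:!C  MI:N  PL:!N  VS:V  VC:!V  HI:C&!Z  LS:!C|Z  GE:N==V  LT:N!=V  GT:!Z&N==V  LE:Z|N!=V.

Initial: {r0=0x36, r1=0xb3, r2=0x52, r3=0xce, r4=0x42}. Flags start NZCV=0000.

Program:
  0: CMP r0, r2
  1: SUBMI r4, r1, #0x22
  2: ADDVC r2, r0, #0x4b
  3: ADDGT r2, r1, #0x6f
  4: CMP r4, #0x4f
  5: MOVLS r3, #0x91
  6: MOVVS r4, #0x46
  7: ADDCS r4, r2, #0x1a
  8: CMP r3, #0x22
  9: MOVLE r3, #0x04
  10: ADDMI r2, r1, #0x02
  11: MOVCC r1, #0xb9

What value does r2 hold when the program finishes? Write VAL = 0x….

VAL = 0xb5

[0] flags=1000 → (cmp)
[1] flags=1000 MI?T → r4=0x91
[2] flags=1000 VC?T → r2=0x81
[3] flags=1000 GT?F → skip
[4] flags=0011 → (cmp)
[5] flags=0011 LS?F → skip
[6] flags=0011 VS?T → r4=0x46
[7] flags=0011 CS?T → r4=0x9b
[8] flags=1010 → (cmp)
[9] flags=1010 LE?T → r3=0x04
[10] flags=1010 MI?T → r2=0xb5
[11] flags=1010 CC?F → skip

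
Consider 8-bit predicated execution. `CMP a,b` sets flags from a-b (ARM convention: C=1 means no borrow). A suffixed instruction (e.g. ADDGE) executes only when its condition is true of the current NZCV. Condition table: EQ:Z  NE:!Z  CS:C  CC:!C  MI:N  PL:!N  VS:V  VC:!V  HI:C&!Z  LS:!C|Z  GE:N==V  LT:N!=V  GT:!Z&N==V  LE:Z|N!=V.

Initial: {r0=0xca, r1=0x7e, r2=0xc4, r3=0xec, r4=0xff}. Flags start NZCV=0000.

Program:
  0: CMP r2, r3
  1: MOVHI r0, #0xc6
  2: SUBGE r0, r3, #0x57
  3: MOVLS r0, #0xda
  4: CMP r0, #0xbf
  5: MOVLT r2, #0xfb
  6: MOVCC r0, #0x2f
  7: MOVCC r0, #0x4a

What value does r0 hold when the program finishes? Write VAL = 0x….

[0] flags=1000 → (cmp)
[1] flags=1000 HI?F → skip
[2] flags=1000 GE?F → skip
[3] flags=1000 LS?T → r0=0xda
[4] flags=0010 → (cmp)
[5] flags=0010 LT?F → skip
[6] flags=0010 CC?F → skip
[7] flags=0010 CC?F → skip

VAL = 0xda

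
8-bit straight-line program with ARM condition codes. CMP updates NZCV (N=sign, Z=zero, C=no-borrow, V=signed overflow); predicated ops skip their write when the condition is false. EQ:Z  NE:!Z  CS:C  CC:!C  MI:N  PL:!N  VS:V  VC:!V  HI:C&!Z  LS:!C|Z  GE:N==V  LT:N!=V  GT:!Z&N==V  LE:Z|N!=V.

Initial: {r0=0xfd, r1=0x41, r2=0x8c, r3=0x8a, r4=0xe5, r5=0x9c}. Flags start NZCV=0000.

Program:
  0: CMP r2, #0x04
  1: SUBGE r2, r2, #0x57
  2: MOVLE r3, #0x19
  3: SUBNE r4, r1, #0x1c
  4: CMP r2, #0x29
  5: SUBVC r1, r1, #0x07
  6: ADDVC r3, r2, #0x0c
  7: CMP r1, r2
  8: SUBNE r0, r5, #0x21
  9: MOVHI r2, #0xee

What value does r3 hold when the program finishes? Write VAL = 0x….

0: ✓ CMP  NZCV=1010
1: · SUBGE
2: ✓ MOVLE  r3←0x19
3: ✓ SUBNE  r4←0x25
4: ✓ CMP  NZCV=0011
5: · SUBVC
6: · ADDVC
7: ✓ CMP  NZCV=1001
8: ✓ SUBNE  r0←0x7b
9: · MOVHI

VAL = 0x19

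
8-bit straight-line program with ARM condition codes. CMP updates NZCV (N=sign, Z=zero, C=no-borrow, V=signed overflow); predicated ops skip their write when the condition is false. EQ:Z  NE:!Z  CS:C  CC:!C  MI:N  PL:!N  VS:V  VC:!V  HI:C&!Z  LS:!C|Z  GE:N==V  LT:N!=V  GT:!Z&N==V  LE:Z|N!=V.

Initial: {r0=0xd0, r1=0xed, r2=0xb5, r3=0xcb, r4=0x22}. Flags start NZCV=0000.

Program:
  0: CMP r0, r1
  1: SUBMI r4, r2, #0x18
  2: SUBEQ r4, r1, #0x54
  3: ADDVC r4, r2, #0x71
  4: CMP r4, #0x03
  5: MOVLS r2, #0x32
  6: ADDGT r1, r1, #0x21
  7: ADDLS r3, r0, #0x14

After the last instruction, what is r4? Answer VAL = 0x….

VAL = 0x26

0: ✓ CMP  NZCV=1000
1: ✓ SUBMI  r4←0x9d
2: · SUBEQ
3: ✓ ADDVC  r4←0x26
4: ✓ CMP  NZCV=0010
5: · MOVLS
6: ✓ ADDGT  r1←0x0e
7: · ADDLS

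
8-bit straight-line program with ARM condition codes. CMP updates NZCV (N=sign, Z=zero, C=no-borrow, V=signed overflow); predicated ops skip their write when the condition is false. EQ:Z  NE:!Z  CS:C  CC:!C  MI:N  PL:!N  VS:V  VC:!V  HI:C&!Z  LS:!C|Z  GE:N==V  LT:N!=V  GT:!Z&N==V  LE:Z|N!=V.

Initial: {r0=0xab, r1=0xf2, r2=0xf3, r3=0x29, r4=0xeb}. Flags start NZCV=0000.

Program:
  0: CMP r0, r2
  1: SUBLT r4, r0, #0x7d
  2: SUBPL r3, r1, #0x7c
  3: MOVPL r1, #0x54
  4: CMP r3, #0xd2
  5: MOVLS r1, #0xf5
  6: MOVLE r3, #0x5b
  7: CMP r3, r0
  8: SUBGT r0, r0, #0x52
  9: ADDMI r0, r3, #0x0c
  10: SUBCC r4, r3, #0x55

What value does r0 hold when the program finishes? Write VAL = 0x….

[0] flags=1000 → (cmp)
[1] flags=1000 LT?T → r4=0x2e
[2] flags=1000 PL?F → skip
[3] flags=1000 PL?F → skip
[4] flags=0000 → (cmp)
[5] flags=0000 LS?T → r1=0xf5
[6] flags=0000 LE?F → skip
[7] flags=0000 → (cmp)
[8] flags=0000 GT?T → r0=0x59
[9] flags=0000 MI?F → skip
[10] flags=0000 CC?T → r4=0xd4

VAL = 0x59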